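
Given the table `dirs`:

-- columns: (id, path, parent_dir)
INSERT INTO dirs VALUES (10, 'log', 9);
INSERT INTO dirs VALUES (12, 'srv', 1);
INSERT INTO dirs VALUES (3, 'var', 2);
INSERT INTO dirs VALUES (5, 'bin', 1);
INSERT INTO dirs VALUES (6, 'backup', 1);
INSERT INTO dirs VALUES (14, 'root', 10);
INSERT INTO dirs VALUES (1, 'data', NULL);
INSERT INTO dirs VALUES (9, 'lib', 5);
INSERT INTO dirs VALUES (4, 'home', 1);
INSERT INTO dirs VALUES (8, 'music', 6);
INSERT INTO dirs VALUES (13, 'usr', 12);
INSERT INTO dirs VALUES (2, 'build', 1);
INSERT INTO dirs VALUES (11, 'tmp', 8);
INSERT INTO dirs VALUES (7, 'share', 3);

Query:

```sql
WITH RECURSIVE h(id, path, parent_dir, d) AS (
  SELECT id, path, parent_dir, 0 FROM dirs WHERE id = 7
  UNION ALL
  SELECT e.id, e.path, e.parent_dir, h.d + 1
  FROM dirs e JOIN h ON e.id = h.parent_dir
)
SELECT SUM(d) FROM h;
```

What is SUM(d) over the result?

Base: id=7 (share), parent_dir=3, d 0.
Iteration 1: join on id=3 -> var (id 3, parent_dir=2, d 1).
Iteration 2: join on id=2 -> build (id 2, parent_dir=1, d 2).
Iteration 3: join on id=1 -> data (id 1, parent_dir=NULL, d 3).
Iteration 4: parent_dir is NULL; no match; recursion stops.
SUM(d) = 0 + 1 + 2 + 3 = 6.

6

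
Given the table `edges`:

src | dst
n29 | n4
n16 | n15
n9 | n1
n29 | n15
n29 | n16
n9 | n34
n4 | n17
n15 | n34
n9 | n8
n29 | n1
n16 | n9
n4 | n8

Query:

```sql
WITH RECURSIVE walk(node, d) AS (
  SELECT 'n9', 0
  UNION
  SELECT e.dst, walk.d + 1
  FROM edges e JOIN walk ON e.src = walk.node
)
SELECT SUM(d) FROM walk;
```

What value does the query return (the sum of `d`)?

Base: (n9, d=0).
Iteration 1: edges from {n9} -> (n1, d=1), (n34, d=1), (n8, d=1).
Iteration 2: no outgoing edges from {n1,n34,n8}; recursion stops.
SUM(d) = 0 + 1 + 1 + 1 = 3.

3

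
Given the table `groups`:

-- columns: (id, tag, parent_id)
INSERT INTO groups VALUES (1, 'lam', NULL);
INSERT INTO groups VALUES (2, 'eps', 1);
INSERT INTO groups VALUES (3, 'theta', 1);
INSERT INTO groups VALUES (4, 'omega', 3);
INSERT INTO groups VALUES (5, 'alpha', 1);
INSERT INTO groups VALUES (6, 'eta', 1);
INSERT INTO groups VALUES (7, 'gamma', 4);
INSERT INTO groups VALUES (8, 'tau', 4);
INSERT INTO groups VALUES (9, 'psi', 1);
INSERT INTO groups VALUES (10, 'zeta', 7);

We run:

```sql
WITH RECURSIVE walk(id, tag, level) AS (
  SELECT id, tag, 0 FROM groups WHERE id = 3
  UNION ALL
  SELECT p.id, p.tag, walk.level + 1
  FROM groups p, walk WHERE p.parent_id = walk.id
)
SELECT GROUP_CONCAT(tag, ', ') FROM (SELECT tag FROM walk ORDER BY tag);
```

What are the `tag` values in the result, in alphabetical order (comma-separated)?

Base: id=3 (theta) at level 0.
Iteration 1: rows with parent_id in {3} -> omega (id 4, level 1).
Iteration 2: rows with parent_id in {4} -> gamma (id 7, level 2), tau (id 8, level 2).
Iteration 3: rows with parent_id in {7,8} -> zeta (id 10, level 3).
Iteration 4: no rows with parent_id in {10}; recursion stops.

gamma, omega, tau, theta, zeta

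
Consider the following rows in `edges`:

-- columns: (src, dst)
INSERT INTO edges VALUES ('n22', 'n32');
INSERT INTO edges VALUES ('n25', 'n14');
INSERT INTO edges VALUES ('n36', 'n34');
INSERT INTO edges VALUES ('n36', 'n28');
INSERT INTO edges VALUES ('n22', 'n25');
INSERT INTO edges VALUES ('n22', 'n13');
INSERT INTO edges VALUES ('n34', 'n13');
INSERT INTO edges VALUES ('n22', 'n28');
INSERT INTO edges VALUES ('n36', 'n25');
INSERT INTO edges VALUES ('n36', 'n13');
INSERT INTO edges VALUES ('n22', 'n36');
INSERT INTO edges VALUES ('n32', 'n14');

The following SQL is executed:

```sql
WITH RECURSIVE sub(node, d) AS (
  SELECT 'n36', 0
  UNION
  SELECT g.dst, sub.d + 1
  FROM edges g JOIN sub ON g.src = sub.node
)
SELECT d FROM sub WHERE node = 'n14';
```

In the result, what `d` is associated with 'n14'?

Base: (n36, d=0).
Iteration 1: edges from {n36} -> (n13, d=1), (n25, d=1), (n28, d=1), (n34, d=1).
Iteration 2: edges from {n13,n25,n28,n34} -> (n13, d=2), (n14, d=2).
Iteration 3: no outgoing edges from {n13,n14}; recursion stops.

2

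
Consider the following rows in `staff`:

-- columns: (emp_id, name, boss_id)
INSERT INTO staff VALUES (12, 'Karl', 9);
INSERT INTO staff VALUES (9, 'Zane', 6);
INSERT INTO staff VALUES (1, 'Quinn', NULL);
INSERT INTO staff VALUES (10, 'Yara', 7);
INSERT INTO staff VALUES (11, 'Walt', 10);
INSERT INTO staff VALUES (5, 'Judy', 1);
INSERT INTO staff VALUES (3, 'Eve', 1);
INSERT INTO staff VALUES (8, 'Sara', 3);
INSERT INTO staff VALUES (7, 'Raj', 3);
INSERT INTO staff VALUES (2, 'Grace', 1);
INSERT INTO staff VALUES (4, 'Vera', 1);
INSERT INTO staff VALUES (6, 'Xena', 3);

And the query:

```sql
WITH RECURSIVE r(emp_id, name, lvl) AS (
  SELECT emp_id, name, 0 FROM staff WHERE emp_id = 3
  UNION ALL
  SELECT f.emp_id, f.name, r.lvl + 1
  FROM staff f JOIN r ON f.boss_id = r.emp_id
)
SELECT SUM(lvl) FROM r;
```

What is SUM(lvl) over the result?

13

Base: emp_id=3 (Eve) at lvl 0.
Iteration 1: rows with boss_id in {3} -> Xena (id 6, lvl 1), Raj (id 7, lvl 1), Sara (id 8, lvl 1).
Iteration 2: rows with boss_id in {6,7,8} -> Zane (id 9, lvl 2), Yara (id 10, lvl 2).
Iteration 3: rows with boss_id in {9,10} -> Walt (id 11, lvl 3), Karl (id 12, lvl 3).
Iteration 4: no rows with boss_id in {11,12}; recursion stops.
SUM(lvl) = 0 + 1 + 1 + 1 + 2 + 2 + 3 + 3 = 13.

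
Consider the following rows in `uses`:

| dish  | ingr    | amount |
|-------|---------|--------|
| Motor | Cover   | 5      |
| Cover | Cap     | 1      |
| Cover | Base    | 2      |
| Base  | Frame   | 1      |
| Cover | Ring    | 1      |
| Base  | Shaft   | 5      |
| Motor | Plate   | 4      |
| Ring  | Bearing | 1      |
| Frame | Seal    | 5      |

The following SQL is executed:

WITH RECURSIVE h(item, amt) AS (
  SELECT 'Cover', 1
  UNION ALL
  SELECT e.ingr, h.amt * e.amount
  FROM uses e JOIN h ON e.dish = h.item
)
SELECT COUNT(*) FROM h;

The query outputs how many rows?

Base: (Cover, amt=1).
Iteration 1: components of {Cover} -> Base = 1*2 = 2, Cap = 1*1 = 1, Ring = 1*1 = 1.
Iteration 2: components of {Base,Cap,Ring} -> Bearing = 1*1 = 1, Frame = 2*1 = 2, Shaft = 2*5 = 10.
Iteration 3: components of {Bearing,Frame,Shaft} -> Seal = 2*5 = 10.
Iteration 4: no further components; recursion stops.
Total rows emitted: 8.

8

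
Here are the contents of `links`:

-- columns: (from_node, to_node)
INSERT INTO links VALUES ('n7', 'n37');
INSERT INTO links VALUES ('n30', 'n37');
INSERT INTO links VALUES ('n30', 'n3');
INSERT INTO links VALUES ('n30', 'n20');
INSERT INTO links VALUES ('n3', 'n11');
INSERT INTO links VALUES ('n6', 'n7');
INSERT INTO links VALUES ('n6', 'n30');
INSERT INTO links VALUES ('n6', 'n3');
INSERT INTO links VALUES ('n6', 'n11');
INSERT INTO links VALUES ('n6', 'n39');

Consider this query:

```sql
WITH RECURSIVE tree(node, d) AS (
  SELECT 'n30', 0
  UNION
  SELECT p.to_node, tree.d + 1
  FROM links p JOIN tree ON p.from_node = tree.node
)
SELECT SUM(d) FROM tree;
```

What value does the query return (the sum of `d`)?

5

Base: (n30, d=0).
Iteration 1: edges from {n30} -> (n20, d=1), (n3, d=1), (n37, d=1).
Iteration 2: edges from {n20,n3,n37} -> (n11, d=2).
Iteration 3: no outgoing edges from {n11}; recursion stops.
SUM(d) = 0 + 1 + 1 + 1 + 2 = 5.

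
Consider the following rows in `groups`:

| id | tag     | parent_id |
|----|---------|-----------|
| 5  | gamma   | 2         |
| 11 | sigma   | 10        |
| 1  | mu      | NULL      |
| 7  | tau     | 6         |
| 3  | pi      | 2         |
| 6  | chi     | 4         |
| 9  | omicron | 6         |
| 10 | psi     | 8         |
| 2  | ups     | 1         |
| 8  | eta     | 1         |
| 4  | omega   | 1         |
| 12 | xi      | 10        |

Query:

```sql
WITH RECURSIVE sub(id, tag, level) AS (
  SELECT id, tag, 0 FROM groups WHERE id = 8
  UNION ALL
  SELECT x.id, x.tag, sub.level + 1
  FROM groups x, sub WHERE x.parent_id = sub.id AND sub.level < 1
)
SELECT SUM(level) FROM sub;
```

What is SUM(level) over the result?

Base: id=8 (eta) at level 0.
Iteration 1: rows with parent_id in {8} -> psi (id 10, level 1).
Iteration 2: level < 1 fails for all current rows; recursion stops.
SUM(level) = 0 + 1 = 1.

1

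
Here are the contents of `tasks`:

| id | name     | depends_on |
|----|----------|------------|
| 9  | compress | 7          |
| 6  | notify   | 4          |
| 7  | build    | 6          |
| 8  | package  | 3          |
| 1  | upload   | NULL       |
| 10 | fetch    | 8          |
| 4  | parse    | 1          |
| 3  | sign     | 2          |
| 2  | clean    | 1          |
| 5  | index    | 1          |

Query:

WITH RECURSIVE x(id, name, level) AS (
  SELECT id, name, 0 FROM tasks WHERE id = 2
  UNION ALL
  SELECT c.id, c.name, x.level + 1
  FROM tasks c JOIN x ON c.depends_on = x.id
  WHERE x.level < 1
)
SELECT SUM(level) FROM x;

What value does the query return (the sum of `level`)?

1

Base: id=2 (clean) at level 0.
Iteration 1: rows with depends_on in {2} -> sign (id 3, level 1).
Iteration 2: level < 1 fails for all current rows; recursion stops.
SUM(level) = 0 + 1 = 1.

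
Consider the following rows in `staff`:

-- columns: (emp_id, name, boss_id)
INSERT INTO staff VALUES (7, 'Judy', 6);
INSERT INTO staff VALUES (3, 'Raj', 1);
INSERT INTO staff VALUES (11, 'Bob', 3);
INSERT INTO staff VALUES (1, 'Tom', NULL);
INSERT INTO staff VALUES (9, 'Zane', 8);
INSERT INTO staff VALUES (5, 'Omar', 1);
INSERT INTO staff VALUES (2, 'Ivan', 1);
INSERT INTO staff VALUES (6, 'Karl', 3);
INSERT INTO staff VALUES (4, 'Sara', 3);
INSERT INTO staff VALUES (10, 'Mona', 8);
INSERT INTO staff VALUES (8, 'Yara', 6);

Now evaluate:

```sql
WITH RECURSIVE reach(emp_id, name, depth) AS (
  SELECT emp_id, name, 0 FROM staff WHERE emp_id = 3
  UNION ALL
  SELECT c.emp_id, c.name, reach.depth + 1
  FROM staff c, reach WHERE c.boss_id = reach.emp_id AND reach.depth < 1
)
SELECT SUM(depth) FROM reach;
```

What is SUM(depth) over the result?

3

Base: emp_id=3 (Raj) at depth 0.
Iteration 1: rows with boss_id in {3} -> Sara (id 4, depth 1), Karl (id 6, depth 1), Bob (id 11, depth 1).
Iteration 2: depth < 1 fails for all current rows; recursion stops.
SUM(depth) = 0 + 1 + 1 + 1 = 3.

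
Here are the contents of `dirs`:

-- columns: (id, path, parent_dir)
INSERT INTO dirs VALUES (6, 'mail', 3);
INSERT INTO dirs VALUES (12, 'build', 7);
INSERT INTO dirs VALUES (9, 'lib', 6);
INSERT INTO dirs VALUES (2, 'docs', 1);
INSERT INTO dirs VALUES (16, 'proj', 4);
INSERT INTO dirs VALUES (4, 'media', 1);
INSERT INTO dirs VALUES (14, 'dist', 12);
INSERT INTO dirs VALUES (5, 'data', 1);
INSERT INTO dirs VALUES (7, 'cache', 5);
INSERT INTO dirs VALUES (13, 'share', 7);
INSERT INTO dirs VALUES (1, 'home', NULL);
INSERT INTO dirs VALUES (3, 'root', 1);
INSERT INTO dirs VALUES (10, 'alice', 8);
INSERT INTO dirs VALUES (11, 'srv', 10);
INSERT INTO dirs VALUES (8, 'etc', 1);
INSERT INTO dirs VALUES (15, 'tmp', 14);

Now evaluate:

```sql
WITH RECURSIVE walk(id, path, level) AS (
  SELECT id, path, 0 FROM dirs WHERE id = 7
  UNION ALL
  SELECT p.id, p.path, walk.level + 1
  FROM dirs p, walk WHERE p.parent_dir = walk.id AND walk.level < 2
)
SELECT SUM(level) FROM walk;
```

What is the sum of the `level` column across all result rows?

4

Base: id=7 (cache) at level 0.
Iteration 1: rows with parent_dir in {7} -> build (id 12, level 1), share (id 13, level 1).
Iteration 2: rows with parent_dir in {12,13} -> dist (id 14, level 2).
Iteration 3: level < 2 fails for all current rows; recursion stops.
SUM(level) = 0 + 1 + 1 + 2 = 4.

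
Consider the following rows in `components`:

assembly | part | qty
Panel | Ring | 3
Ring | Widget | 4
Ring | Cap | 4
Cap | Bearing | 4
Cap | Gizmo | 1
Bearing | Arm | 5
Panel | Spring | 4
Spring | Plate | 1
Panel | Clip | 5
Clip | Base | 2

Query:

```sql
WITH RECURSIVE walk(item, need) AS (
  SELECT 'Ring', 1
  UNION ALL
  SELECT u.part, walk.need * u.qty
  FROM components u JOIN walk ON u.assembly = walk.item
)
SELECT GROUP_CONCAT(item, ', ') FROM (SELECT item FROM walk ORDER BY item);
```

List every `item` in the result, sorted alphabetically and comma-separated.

Base: (Ring, need=1).
Iteration 1: components of {Ring} -> Cap = 1*4 = 4, Widget = 1*4 = 4.
Iteration 2: components of {Cap,Widget} -> Bearing = 4*4 = 16, Gizmo = 4*1 = 4.
Iteration 3: components of {Bearing,Gizmo} -> Arm = 16*5 = 80.
Iteration 4: no further components; recursion stops.

Arm, Bearing, Cap, Gizmo, Ring, Widget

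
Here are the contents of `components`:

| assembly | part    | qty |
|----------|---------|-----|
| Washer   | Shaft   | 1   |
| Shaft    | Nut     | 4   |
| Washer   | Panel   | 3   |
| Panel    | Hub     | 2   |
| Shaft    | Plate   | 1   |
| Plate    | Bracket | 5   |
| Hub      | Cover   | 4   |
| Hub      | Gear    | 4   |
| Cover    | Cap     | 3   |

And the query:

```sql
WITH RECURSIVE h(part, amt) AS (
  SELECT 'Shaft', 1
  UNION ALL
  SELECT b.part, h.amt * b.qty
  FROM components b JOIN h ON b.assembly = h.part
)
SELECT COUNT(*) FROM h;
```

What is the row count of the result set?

4

Base: (Shaft, amt=1).
Iteration 1: components of {Shaft} -> Nut = 1*4 = 4, Plate = 1*1 = 1.
Iteration 2: components of {Nut,Plate} -> Bracket = 1*5 = 5.
Iteration 3: no further components; recursion stops.
Total rows emitted: 4.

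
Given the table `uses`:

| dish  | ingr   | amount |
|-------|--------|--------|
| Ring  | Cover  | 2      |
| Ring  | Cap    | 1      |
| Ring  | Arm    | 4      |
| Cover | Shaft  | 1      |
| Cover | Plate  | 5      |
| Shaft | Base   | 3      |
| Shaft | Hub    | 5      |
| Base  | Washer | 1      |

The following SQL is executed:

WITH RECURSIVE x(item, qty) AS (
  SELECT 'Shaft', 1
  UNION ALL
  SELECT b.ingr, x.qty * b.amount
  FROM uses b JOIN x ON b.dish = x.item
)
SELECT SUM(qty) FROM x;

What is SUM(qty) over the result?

Base: (Shaft, qty=1).
Iteration 1: components of {Shaft} -> Base = 1*3 = 3, Hub = 1*5 = 5.
Iteration 2: components of {Base,Hub} -> Washer = 3*1 = 3.
Iteration 3: no further components; recursion stops.
SUM(qty) = 1 + 3 + 5 + 3 = 12.

12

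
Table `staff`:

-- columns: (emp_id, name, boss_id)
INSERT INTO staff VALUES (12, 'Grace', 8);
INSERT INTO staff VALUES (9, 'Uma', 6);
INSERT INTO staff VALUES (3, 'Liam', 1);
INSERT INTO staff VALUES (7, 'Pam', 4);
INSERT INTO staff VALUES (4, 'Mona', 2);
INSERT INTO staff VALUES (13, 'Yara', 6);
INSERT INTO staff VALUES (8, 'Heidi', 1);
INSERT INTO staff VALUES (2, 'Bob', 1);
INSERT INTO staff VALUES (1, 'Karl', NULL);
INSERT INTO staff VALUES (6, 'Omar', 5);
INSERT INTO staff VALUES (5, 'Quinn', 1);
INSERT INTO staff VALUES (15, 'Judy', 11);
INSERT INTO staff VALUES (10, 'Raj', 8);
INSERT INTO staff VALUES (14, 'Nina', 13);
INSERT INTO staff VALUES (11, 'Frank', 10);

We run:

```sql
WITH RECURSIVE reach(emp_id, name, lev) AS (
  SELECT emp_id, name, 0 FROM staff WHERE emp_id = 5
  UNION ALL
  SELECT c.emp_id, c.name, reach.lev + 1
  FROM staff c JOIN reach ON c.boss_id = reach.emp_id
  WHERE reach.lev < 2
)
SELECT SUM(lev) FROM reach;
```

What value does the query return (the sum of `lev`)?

Base: emp_id=5 (Quinn) at lev 0.
Iteration 1: rows with boss_id in {5} -> Omar (id 6, lev 1).
Iteration 2: rows with boss_id in {6} -> Uma (id 9, lev 2), Yara (id 13, lev 2).
Iteration 3: lev < 2 fails for all current rows; recursion stops.
SUM(lev) = 0 + 1 + 2 + 2 = 5.

5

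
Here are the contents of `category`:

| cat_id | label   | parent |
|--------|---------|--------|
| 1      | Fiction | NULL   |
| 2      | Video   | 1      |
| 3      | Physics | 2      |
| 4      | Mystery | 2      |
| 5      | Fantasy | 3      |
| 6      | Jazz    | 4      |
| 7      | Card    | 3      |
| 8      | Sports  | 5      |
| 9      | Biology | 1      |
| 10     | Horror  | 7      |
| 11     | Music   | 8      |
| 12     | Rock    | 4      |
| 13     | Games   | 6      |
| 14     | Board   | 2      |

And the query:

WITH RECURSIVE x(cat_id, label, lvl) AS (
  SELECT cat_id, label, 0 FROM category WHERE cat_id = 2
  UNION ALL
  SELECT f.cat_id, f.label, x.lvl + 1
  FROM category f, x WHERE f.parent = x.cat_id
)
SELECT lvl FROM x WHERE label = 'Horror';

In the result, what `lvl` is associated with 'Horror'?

3

Base: cat_id=2 (Video) at lvl 0.
Iteration 1: rows with parent in {2} -> Physics (id 3, lvl 1), Mystery (id 4, lvl 1), Board (id 14, lvl 1).
Iteration 2: rows with parent in {3,4,14} -> Fantasy (id 5, lvl 2), Jazz (id 6, lvl 2), Card (id 7, lvl 2), Rock (id 12, lvl 2).
Iteration 3: rows with parent in {5,6,7,12} -> Sports (id 8, lvl 3), Horror (id 10, lvl 3), Games (id 13, lvl 3).
Iteration 4: rows with parent in {8,10,13} -> Music (id 11, lvl 4).
Iteration 5: no rows with parent in {11}; recursion stops.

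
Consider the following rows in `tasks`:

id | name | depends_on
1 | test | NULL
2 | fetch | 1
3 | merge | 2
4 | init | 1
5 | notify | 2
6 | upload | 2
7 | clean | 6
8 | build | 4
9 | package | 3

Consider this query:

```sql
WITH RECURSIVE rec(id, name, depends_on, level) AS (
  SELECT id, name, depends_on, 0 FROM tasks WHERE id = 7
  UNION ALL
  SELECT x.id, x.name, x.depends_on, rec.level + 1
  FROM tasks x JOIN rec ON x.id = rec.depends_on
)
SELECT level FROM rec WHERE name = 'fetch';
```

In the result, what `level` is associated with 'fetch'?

Base: id=7 (clean), depends_on=6, level 0.
Iteration 1: join on id=6 -> upload (id 6, depends_on=2, level 1).
Iteration 2: join on id=2 -> fetch (id 2, depends_on=1, level 2).
Iteration 3: join on id=1 -> test (id 1, depends_on=NULL, level 3).
Iteration 4: depends_on is NULL; no match; recursion stops.

2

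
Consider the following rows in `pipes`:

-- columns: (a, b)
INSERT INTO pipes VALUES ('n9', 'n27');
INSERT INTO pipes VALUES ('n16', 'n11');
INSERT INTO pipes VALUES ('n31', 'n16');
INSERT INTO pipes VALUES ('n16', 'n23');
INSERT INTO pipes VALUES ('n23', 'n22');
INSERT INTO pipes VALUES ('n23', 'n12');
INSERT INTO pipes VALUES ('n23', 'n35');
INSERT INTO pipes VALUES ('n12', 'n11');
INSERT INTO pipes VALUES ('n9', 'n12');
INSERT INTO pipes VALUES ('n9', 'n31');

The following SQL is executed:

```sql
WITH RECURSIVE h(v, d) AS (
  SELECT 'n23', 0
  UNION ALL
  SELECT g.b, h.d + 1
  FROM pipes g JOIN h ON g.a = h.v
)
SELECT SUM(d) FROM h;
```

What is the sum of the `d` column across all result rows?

5

Base: (n23, d=0).
Iteration 1: edges from {n23} -> (n12, d=1), (n22, d=1), (n35, d=1).
Iteration 2: edges from {n12,n22,n35} -> (n11, d=2).
Iteration 3: no outgoing edges from {n11}; recursion stops.
SUM(d) = 0 + 1 + 1 + 1 + 2 = 5.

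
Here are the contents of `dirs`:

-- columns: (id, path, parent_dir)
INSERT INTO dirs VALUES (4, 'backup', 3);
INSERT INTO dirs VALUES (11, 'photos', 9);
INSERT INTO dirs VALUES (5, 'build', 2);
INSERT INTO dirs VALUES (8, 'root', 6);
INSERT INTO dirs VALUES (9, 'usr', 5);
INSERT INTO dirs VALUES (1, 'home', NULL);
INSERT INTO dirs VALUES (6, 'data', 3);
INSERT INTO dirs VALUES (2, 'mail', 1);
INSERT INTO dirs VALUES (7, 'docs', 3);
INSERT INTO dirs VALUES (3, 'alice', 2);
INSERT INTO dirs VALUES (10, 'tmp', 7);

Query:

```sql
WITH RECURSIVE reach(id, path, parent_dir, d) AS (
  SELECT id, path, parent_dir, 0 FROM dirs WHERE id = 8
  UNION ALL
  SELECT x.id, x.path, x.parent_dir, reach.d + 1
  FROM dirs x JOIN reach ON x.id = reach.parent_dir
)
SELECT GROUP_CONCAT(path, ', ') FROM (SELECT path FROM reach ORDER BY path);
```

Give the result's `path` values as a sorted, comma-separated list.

Base: id=8 (root), parent_dir=6, d 0.
Iteration 1: join on id=6 -> data (id 6, parent_dir=3, d 1).
Iteration 2: join on id=3 -> alice (id 3, parent_dir=2, d 2).
Iteration 3: join on id=2 -> mail (id 2, parent_dir=1, d 3).
Iteration 4: join on id=1 -> home (id 1, parent_dir=NULL, d 4).
Iteration 5: parent_dir is NULL; no match; recursion stops.

alice, data, home, mail, root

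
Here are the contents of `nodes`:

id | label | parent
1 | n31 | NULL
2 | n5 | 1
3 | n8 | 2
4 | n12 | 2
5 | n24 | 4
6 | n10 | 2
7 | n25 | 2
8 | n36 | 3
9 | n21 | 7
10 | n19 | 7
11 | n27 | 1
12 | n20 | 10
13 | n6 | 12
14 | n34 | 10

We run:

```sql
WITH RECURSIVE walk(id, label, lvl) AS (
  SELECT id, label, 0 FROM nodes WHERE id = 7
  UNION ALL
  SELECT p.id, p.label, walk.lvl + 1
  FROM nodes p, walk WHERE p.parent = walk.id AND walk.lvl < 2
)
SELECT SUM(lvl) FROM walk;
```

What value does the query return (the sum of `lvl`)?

6

Base: id=7 (n25) at lvl 0.
Iteration 1: rows with parent in {7} -> n21 (id 9, lvl 1), n19 (id 10, lvl 1).
Iteration 2: rows with parent in {9,10} -> n20 (id 12, lvl 2), n34 (id 14, lvl 2).
Iteration 3: lvl < 2 fails for all current rows; recursion stops.
SUM(lvl) = 0 + 1 + 1 + 2 + 2 = 6.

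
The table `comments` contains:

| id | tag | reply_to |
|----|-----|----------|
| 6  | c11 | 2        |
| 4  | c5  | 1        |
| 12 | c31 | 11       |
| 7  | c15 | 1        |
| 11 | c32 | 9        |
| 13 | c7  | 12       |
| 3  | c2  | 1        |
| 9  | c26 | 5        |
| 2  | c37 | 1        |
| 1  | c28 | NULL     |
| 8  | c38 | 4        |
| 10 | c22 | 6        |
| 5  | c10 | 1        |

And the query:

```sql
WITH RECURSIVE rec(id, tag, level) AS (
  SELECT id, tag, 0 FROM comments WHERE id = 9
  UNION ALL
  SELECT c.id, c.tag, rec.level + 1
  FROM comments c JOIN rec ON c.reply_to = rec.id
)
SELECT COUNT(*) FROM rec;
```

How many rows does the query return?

Base: id=9 (c26) at level 0.
Iteration 1: rows with reply_to in {9} -> c32 (id 11, level 1).
Iteration 2: rows with reply_to in {11} -> c31 (id 12, level 2).
Iteration 3: rows with reply_to in {12} -> c7 (id 13, level 3).
Iteration 4: no rows with reply_to in {13}; recursion stops.
Total rows emitted: 4.

4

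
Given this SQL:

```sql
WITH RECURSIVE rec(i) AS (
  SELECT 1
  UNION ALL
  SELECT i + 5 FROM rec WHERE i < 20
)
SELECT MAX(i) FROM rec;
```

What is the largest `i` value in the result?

Base: i=1.
Iteration 1: 1 < 20 holds -> i = 1 + 5 = 6.
Iteration 2: 6 < 20 holds -> i = 6 + 5 = 11.
Iteration 3: 11 < 20 holds -> i = 11 + 5 = 16.
Iteration 4: 16 < 20 holds -> i = 16 + 5 = 21.
Iteration 5: 21 < 20 fails; recursion stops.
i values: 1, 6, 11, 16, 21; the maximum is 21.

21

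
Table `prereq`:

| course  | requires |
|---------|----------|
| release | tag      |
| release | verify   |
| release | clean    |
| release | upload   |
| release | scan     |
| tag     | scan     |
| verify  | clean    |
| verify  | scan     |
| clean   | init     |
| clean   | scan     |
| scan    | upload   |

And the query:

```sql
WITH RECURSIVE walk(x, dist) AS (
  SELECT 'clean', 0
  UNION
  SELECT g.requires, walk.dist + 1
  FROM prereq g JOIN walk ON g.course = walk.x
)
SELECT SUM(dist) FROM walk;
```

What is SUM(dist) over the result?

Base: (clean, dist=0).
Iteration 1: edges from {clean} -> (init, dist=1), (scan, dist=1).
Iteration 2: edges from {init,scan} -> (upload, dist=2).
Iteration 3: no outgoing edges from {upload}; recursion stops.
SUM(dist) = 0 + 1 + 1 + 2 = 4.

4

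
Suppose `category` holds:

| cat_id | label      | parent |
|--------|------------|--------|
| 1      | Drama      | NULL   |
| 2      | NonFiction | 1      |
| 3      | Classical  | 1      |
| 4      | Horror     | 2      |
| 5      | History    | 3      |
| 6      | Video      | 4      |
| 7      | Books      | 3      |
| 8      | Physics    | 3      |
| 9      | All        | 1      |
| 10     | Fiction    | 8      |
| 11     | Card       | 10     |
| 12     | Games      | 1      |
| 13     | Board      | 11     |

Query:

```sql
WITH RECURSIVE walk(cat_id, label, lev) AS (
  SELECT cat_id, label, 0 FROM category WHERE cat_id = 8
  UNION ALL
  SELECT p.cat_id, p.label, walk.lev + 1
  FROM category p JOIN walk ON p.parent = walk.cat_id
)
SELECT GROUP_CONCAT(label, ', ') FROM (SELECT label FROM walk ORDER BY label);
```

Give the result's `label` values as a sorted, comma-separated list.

Board, Card, Fiction, Physics

Base: cat_id=8 (Physics) at lev 0.
Iteration 1: rows with parent in {8} -> Fiction (id 10, lev 1).
Iteration 2: rows with parent in {10} -> Card (id 11, lev 2).
Iteration 3: rows with parent in {11} -> Board (id 13, lev 3).
Iteration 4: no rows with parent in {13}; recursion stops.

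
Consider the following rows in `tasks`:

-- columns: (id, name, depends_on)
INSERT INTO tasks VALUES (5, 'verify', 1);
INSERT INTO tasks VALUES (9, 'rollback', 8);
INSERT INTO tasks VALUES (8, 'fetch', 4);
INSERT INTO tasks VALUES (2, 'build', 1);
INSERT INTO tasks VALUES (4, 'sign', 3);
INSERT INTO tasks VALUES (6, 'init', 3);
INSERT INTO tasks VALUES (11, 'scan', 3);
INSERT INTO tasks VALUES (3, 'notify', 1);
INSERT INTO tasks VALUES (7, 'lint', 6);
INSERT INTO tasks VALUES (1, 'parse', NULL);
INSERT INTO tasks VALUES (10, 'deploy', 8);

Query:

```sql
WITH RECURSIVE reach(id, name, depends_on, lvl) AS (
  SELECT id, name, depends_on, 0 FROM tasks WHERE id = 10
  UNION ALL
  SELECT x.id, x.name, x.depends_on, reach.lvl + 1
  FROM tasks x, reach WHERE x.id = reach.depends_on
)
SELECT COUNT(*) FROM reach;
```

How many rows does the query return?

5

Base: id=10 (deploy), depends_on=8, lvl 0.
Iteration 1: join on id=8 -> fetch (id 8, depends_on=4, lvl 1).
Iteration 2: join on id=4 -> sign (id 4, depends_on=3, lvl 2).
Iteration 3: join on id=3 -> notify (id 3, depends_on=1, lvl 3).
Iteration 4: join on id=1 -> parse (id 1, depends_on=NULL, lvl 4).
Iteration 5: depends_on is NULL; no match; recursion stops.
Total rows emitted: 5.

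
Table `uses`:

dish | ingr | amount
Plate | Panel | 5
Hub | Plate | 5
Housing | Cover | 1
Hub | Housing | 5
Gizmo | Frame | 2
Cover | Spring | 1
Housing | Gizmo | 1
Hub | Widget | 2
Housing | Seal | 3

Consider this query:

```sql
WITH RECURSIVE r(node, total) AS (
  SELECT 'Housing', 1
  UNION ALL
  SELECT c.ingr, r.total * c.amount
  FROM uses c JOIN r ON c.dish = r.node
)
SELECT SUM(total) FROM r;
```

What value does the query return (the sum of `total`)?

Base: (Housing, total=1).
Iteration 1: components of {Housing} -> Cover = 1*1 = 1, Gizmo = 1*1 = 1, Seal = 1*3 = 3.
Iteration 2: components of {Cover,Gizmo,Seal} -> Frame = 1*2 = 2, Spring = 1*1 = 1.
Iteration 3: no further components; recursion stops.
SUM(total) = 1 + 1 + 1 + 3 + 2 + 1 = 9.

9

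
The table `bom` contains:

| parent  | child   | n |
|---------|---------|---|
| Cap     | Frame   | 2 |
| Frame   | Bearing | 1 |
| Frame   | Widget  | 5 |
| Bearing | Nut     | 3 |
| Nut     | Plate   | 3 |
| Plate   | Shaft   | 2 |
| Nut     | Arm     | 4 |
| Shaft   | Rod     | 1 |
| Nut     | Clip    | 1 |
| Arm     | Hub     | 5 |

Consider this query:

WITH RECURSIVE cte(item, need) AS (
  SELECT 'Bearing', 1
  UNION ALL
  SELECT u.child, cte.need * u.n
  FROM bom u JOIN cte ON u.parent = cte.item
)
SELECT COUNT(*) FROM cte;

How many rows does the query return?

Base: (Bearing, need=1).
Iteration 1: components of {Bearing} -> Nut = 1*3 = 3.
Iteration 2: components of {Nut} -> Arm = 3*4 = 12, Clip = 3*1 = 3, Plate = 3*3 = 9.
Iteration 3: components of {Arm,Clip,Plate} -> Hub = 12*5 = 60, Shaft = 9*2 = 18.
Iteration 4: components of {Hub,Shaft} -> Rod = 18*1 = 18.
Iteration 5: no further components; recursion stops.
Total rows emitted: 8.

8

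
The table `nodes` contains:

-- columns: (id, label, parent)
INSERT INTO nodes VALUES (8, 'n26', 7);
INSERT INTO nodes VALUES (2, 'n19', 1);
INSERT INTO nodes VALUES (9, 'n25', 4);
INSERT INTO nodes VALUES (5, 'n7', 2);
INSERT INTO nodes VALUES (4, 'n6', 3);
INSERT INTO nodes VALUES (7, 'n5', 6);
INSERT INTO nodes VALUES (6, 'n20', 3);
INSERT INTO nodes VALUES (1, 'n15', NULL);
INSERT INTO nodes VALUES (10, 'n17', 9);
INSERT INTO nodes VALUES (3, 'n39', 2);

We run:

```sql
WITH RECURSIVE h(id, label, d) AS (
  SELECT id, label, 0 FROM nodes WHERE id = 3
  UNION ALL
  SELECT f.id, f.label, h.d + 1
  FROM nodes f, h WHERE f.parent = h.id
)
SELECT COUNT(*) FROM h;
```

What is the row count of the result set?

7

Base: id=3 (n39) at d 0.
Iteration 1: rows with parent in {3} -> n6 (id 4, d 1), n20 (id 6, d 1).
Iteration 2: rows with parent in {4,6} -> n5 (id 7, d 2), n25 (id 9, d 2).
Iteration 3: rows with parent in {7,9} -> n26 (id 8, d 3), n17 (id 10, d 3).
Iteration 4: no rows with parent in {8,10}; recursion stops.
Total rows emitted: 7.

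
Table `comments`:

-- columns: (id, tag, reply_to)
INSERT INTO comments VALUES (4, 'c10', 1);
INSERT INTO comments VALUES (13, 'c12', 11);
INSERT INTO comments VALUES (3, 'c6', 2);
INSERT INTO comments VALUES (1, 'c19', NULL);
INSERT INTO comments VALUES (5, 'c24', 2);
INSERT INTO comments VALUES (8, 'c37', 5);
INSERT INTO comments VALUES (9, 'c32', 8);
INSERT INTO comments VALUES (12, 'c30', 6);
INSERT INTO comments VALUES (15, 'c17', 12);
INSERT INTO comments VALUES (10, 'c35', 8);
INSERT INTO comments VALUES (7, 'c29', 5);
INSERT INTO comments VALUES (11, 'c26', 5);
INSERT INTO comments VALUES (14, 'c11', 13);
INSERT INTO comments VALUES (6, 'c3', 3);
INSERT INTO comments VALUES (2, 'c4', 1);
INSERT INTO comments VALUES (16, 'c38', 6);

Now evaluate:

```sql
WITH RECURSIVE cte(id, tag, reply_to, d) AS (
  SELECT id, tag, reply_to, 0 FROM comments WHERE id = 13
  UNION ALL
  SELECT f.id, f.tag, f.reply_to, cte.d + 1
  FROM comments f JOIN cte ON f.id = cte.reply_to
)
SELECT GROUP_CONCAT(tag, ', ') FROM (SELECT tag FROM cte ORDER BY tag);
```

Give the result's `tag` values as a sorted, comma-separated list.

c12, c19, c24, c26, c4

Base: id=13 (c12), reply_to=11, d 0.
Iteration 1: join on id=11 -> c26 (id 11, reply_to=5, d 1).
Iteration 2: join on id=5 -> c24 (id 5, reply_to=2, d 2).
Iteration 3: join on id=2 -> c4 (id 2, reply_to=1, d 3).
Iteration 4: join on id=1 -> c19 (id 1, reply_to=NULL, d 4).
Iteration 5: reply_to is NULL; no match; recursion stops.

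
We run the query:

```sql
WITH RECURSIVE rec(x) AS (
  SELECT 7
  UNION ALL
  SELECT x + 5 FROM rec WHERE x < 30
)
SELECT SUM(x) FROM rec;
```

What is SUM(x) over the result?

Base: x=7.
Iteration 1: 7 < 30 holds -> x = 7 + 5 = 12.
Iteration 2: 12 < 30 holds -> x = 12 + 5 = 17.
Iteration 3: 17 < 30 holds -> x = 17 + 5 = 22.
Iteration 4: 22 < 30 holds -> x = 22 + 5 = 27.
Iteration 5: 27 < 30 holds -> x = 27 + 5 = 32.
Iteration 6: 32 < 30 fails; recursion stops.
SUM(x) = 7 + 12 + 17 + 22 + 27 + 32 = 117.

117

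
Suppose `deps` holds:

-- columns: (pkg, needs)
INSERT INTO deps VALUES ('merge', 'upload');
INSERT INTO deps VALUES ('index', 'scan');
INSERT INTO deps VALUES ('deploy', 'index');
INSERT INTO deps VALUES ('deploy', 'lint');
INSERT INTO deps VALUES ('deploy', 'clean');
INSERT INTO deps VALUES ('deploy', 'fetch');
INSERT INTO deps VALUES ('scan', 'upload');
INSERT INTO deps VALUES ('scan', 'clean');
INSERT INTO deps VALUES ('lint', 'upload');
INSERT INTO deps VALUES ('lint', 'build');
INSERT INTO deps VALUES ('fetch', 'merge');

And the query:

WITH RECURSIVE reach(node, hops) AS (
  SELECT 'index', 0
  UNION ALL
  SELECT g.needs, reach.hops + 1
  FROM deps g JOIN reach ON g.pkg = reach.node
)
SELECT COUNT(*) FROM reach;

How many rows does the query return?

Base: (index, hops=0).
Iteration 1: edges from {index} -> (scan, hops=1).
Iteration 2: edges from {scan} -> (clean, hops=2), (upload, hops=2).
Iteration 3: no outgoing edges from {clean,upload}; recursion stops.
Total rows emitted: 4.

4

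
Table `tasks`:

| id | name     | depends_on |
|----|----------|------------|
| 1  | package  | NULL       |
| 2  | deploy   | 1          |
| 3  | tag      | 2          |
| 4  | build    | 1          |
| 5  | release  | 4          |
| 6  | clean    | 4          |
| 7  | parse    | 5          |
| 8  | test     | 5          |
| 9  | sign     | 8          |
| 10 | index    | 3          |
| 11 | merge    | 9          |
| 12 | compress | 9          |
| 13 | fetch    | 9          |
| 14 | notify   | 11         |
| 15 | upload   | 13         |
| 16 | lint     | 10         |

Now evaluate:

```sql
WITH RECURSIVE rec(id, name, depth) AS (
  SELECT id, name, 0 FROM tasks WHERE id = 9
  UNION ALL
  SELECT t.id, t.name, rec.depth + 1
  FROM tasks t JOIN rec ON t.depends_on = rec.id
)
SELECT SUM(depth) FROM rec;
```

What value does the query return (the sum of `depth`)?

7

Base: id=9 (sign) at depth 0.
Iteration 1: rows with depends_on in {9} -> merge (id 11, depth 1), compress (id 12, depth 1), fetch (id 13, depth 1).
Iteration 2: rows with depends_on in {11,12,13} -> notify (id 14, depth 2), upload (id 15, depth 2).
Iteration 3: no rows with depends_on in {14,15}; recursion stops.
SUM(depth) = 0 + 1 + 1 + 1 + 2 + 2 = 7.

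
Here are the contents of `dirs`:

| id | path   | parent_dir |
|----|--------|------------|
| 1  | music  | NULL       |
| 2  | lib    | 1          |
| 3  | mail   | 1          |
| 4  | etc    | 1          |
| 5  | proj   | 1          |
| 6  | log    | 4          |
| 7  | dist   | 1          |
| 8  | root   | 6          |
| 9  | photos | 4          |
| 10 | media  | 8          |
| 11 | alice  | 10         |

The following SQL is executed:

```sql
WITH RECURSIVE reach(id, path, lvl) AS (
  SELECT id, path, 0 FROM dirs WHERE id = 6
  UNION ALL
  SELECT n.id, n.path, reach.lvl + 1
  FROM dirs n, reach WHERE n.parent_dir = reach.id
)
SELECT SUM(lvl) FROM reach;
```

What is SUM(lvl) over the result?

Base: id=6 (log) at lvl 0.
Iteration 1: rows with parent_dir in {6} -> root (id 8, lvl 1).
Iteration 2: rows with parent_dir in {8} -> media (id 10, lvl 2).
Iteration 3: rows with parent_dir in {10} -> alice (id 11, lvl 3).
Iteration 4: no rows with parent_dir in {11}; recursion stops.
SUM(lvl) = 0 + 1 + 2 + 3 = 6.

6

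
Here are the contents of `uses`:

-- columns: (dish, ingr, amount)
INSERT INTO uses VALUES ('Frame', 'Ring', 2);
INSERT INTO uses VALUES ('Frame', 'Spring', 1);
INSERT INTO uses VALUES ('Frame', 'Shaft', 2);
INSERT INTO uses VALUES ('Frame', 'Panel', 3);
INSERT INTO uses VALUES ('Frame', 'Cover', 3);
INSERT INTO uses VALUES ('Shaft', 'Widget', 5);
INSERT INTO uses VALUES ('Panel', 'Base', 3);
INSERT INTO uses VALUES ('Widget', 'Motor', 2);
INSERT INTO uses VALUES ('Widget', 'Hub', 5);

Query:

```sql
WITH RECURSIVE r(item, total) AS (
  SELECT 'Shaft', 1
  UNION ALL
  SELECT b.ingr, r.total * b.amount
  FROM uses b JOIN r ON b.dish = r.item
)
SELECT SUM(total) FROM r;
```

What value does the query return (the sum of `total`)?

41

Base: (Shaft, total=1).
Iteration 1: components of {Shaft} -> Widget = 1*5 = 5.
Iteration 2: components of {Widget} -> Hub = 5*5 = 25, Motor = 5*2 = 10.
Iteration 3: no further components; recursion stops.
SUM(total) = 1 + 5 + 25 + 10 = 41.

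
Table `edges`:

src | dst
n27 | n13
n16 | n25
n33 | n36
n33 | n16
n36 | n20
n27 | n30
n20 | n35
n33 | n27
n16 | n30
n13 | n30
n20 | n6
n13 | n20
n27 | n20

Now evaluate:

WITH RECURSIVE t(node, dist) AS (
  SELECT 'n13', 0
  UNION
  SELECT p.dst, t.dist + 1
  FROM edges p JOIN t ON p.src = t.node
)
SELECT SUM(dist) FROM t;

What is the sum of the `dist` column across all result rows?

6

Base: (n13, dist=0).
Iteration 1: edges from {n13} -> (n20, dist=1), (n30, dist=1).
Iteration 2: edges from {n20,n30} -> (n35, dist=2), (n6, dist=2).
Iteration 3: no outgoing edges from {n35,n6}; recursion stops.
SUM(dist) = 0 + 1 + 1 + 2 + 2 = 6.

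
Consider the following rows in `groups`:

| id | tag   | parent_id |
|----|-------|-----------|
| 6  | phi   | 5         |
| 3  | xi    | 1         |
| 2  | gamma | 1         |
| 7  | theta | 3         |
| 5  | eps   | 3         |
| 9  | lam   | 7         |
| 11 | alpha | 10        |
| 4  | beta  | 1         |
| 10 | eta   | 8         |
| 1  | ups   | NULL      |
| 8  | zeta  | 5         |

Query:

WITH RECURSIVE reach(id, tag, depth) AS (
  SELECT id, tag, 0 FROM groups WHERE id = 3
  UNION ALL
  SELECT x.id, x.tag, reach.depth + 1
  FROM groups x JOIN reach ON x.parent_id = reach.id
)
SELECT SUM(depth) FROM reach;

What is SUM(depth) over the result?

Base: id=3 (xi) at depth 0.
Iteration 1: rows with parent_id in {3} -> eps (id 5, depth 1), theta (id 7, depth 1).
Iteration 2: rows with parent_id in {5,7} -> phi (id 6, depth 2), zeta (id 8, depth 2), lam (id 9, depth 2).
Iteration 3: rows with parent_id in {6,8,9} -> eta (id 10, depth 3).
Iteration 4: rows with parent_id in {10} -> alpha (id 11, depth 4).
Iteration 5: no rows with parent_id in {11}; recursion stops.
SUM(depth) = 0 + 1 + 1 + 2 + 2 + 2 + 3 + 4 = 15.

15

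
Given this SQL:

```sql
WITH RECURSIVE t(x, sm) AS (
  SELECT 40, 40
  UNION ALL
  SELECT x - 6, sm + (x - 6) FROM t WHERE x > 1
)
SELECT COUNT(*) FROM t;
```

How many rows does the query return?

8

Base: x=40, sm=40.
Iteration 1: 40 > 1 holds -> x = 40 - 6 = 34, sm = 40 + 34 = 74.
Iteration 2: 34 > 1 holds -> x = 34 - 6 = 28, sm = 74 + 28 = 102.
Iteration 3: 28 > 1 holds -> x = 28 - 6 = 22, sm = 102 + 22 = 124.
Iteration 4: 22 > 1 holds -> x = 22 - 6 = 16, sm = 124 + 16 = 140.
Iteration 5: 16 > 1 holds -> x = 16 - 6 = 10, sm = 140 + 10 = 150.
Iteration 6: 10 > 1 holds -> x = 10 - 6 = 4, sm = 150 + 4 = 154.
Iteration 7: 4 > 1 holds -> x = 4 - 6 = -2, sm = 154 + -2 = 152.
Iteration 8: -2 > 1 fails; recursion stops.
Total rows emitted: 8.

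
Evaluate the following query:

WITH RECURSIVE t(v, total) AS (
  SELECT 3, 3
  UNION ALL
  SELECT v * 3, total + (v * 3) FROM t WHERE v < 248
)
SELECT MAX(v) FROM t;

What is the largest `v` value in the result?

729

Base: v=3, total=3.
Iteration 1: 3 < 248 holds -> v = 3 * 3 = 9, total = 3 + 9 = 12.
Iteration 2: 9 < 248 holds -> v = 9 * 3 = 27, total = 12 + 27 = 39.
Iteration 3: 27 < 248 holds -> v = 27 * 3 = 81, total = 39 + 81 = 120.
Iteration 4: 81 < 248 holds -> v = 81 * 3 = 243, total = 120 + 243 = 363.
Iteration 5: 243 < 248 holds -> v = 243 * 3 = 729, total = 363 + 729 = 1092.
Iteration 6: 729 < 248 fails; recursion stops.
v values: 3, 9, 27, 81, 243, 729; the maximum is 729.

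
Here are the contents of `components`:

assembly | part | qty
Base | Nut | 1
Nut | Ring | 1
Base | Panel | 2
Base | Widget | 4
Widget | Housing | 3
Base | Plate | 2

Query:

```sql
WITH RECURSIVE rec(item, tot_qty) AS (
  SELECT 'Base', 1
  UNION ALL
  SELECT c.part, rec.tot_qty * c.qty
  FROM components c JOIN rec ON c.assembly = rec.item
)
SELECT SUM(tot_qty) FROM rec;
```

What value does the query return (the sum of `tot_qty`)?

23

Base: (Base, tot_qty=1).
Iteration 1: components of {Base} -> Nut = 1*1 = 1, Panel = 1*2 = 2, Plate = 1*2 = 2, Widget = 1*4 = 4.
Iteration 2: components of {Nut,Panel,Plate,Widget} -> Housing = 4*3 = 12, Ring = 1*1 = 1.
Iteration 3: no further components; recursion stops.
SUM(tot_qty) = 1 + 1 + 2 + 4 + 2 + 1 + 12 = 23.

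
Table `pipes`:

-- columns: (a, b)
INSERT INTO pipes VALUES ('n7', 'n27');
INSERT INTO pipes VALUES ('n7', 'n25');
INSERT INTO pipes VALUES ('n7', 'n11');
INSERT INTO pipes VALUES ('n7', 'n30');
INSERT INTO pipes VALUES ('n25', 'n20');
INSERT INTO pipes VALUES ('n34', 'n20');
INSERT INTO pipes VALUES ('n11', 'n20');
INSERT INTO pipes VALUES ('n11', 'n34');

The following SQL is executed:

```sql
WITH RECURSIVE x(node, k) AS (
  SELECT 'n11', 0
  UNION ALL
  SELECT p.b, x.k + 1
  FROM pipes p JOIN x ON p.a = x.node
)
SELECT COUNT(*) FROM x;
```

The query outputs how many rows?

Base: (n11, k=0).
Iteration 1: edges from {n11} -> (n20, k=1), (n34, k=1).
Iteration 2: edges from {n20,n34} -> (n20, k=2).
Iteration 3: no outgoing edges from {n20}; recursion stops.
Total rows emitted: 4.

4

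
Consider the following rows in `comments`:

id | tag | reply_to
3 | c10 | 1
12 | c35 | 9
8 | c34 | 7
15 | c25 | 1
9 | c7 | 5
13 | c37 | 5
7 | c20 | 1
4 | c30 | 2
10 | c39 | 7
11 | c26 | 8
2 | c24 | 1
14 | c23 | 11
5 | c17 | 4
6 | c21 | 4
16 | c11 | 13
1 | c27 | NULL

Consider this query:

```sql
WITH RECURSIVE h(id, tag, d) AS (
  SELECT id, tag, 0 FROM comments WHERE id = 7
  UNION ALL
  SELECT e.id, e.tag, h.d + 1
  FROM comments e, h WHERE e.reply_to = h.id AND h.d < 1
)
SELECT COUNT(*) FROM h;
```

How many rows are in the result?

Base: id=7 (c20) at d 0.
Iteration 1: rows with reply_to in {7} -> c34 (id 8, d 1), c39 (id 10, d 1).
Iteration 2: d < 1 fails for all current rows; recursion stops.
Total rows emitted: 3.

3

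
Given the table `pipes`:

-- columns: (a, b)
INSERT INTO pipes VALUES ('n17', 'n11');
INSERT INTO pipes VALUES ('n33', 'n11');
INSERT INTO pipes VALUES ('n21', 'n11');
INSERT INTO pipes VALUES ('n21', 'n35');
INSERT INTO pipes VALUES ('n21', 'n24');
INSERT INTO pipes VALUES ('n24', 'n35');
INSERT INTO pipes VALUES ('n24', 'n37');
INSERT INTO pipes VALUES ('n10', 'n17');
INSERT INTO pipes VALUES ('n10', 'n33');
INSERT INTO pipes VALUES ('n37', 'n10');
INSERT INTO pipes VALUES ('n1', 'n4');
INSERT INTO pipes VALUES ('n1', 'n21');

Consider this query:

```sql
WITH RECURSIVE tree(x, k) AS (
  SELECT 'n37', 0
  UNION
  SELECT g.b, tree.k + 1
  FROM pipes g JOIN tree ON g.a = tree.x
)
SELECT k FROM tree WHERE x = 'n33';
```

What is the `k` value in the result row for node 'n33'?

Base: (n37, k=0).
Iteration 1: edges from {n37} -> (n10, k=1).
Iteration 2: edges from {n10} -> (n17, k=2), (n33, k=2).
Iteration 3: edges from {n17,n33} -> (n11, k=3). [UNION drops 1 duplicate row(s)]
Iteration 4: no outgoing edges from {n11}; recursion stops.

2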